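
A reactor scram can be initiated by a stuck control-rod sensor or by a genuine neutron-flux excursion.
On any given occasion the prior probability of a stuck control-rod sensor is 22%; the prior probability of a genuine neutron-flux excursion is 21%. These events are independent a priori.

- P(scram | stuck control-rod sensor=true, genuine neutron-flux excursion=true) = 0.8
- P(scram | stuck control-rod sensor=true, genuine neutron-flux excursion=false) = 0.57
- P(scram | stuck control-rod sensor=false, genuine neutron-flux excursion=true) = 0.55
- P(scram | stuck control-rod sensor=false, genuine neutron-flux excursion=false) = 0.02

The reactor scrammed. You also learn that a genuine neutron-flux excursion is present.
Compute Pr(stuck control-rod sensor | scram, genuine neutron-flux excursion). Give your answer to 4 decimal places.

Weight on stuck control-rod sensor=true, given the evidence: 0.8×0.22 = 0.176000
Normalizer over all consistent configurations: 0.55×0.78 + 0.8×0.22 = 0.605000
Posterior = 0.176000 / 0.605000 ≈ 0.2909

Pr(stuck control-rod sensor | scram, genuine neutron-flux excursion) ≈ 0.2909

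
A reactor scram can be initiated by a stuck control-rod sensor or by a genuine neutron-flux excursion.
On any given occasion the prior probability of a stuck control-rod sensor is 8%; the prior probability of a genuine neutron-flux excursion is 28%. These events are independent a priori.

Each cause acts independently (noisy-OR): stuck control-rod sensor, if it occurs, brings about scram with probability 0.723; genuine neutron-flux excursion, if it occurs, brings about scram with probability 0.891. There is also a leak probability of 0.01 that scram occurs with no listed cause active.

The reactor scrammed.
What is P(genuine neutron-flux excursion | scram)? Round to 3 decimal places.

P(genuine neutron-flux excursion | scram) ≈ 0.839

Under noisy-OR, P(scram | causes) = 1 − (1−0.01)·∏(1−qᵢ) over the active causes.
Enumerate the 4 (stuck control-rod sensor, genuine neutron-flux excursion) configurations and weight by the priors:
  P(scram) = 0.01*0.92*0.72 + 0.89209*0.92*0.28 + 0.72577*0.08*0.72 + 0.970109*0.08*0.28
        = 0.006624 + 0.229802 + 0.041804 + 0.021730 = 0.299960
The terms with genuine neutron-flux excursion present sum to 0.251532, so
  P(genuine neutron-flux excursion | scram) = 0.251532 / 0.299960 ≈ 0.839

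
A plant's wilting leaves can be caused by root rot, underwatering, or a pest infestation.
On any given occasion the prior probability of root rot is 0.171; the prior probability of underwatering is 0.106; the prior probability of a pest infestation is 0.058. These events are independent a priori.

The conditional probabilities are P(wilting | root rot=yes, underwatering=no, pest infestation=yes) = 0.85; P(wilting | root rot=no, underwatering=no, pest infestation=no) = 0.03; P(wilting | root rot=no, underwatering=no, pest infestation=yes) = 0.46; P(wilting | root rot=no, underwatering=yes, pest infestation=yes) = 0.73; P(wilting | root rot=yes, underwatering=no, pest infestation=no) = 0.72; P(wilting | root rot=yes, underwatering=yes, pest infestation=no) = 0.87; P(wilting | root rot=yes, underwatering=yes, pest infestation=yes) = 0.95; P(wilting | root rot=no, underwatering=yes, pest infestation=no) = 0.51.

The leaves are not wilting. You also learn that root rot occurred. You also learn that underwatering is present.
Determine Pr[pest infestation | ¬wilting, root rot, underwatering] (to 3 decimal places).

Pr[pest infestation | ¬wilting, root rot, underwatering] ≈ 0.023

Enumerate both values of pest infestation and weight by the priors:
  P(¬wilting | root rot, underwatering) = 0.13·0.942 + 0.05·0.058
        = 0.122460 + 0.002900 = 0.125360
The terms with pest infestation present sum to 0.002900, so
  P(pest infestation | ¬wilting, root rot, underwatering) = 0.002900 / 0.125360 ≈ 0.023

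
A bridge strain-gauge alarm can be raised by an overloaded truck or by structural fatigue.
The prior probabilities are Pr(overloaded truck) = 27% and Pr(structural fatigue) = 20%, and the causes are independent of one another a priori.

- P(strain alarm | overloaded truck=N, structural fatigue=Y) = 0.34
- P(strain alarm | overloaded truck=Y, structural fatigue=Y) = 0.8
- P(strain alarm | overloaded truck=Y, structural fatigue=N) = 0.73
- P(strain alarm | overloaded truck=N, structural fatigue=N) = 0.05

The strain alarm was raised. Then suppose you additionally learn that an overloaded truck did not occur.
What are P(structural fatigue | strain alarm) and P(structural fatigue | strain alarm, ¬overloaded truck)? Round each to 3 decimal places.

Weight on structural fatigue=true, given the evidence: 0.049640 + 0.043200 = 0.092840
The normalizing constant is 0.05·0.73·0.8 + 0.34·0.73·0.2 + 0.73·0.27·0.8 + 0.8·0.27·0.2 = 0.279720
Posterior = 0.092840 / 0.279720 ≈ 0.332

Now also conditioning on overloaded truck≠true:
By total probability over both values of structural fatigue:
  P(strain alarm | ¬overloaded truck) = 0.05·0.8 + 0.34·0.2
        = 0.040000 + 0.068000 = 0.108000
Configurations with structural fatigue contribute 0.068000, so
  P(structural fatigue | strain alarm, ¬overloaded truck) = 0.068000 / 0.108000 ≈ 0.630
With overloaded truck excluded, structural fatigue must carry more of the explanatory weight for the strain alarm.

P(structural fatigue | strain alarm) ≈ 0.332; P(structural fatigue | strain alarm, ¬overloaded truck) ≈ 0.630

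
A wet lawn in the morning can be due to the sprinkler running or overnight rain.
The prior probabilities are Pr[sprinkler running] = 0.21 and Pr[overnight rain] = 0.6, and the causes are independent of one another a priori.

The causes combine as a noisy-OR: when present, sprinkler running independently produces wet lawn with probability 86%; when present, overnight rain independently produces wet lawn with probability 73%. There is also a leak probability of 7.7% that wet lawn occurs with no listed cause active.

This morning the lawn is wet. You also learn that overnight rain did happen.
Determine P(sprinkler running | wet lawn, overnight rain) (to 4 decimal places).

Under noisy-OR, P(wet lawn | causes) = 1 − (1−0.077)·∏(1−qᵢ) over the active causes.
P(wet lawn | overnight rain) = 0.75079×0.79 + 0.965111×0.21 = 0.593124 + 0.202673 = 0.795797
Restricting to configurations with sprinkler running present: 0.965111×0.21 = 0.202673.
P(sprinkler running | wet lawn, overnight rain) = 0.202673 / 0.795797 ≈ 0.2547

P(sprinkler running | wet lawn, overnight rain) ≈ 0.2547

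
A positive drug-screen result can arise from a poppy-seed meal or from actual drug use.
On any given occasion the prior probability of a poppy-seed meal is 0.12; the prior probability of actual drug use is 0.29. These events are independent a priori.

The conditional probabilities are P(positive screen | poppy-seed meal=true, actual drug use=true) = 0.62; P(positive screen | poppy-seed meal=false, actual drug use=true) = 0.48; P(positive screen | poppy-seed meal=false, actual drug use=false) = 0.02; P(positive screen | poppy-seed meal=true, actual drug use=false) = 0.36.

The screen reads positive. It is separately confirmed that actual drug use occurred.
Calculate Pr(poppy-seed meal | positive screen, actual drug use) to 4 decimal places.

By total probability over both values of poppy-seed meal:
  P(positive screen | actual drug use) = 0.48*0.88 + 0.62*0.12
        = 0.422400 + 0.074400 = 0.496800
Keeping only the poppy-seed meal-present terms gives 0.074400, so
  P(poppy-seed meal | positive screen, actual drug use) = 0.074400 / 0.496800 ≈ 0.1498

Pr(poppy-seed meal | positive screen, actual drug use) ≈ 0.1498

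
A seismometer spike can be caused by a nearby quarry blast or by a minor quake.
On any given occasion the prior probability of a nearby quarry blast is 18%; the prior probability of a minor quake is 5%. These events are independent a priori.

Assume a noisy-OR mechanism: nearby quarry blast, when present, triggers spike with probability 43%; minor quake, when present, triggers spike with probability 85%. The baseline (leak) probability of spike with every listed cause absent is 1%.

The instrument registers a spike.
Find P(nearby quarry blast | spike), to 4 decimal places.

P(nearby quarry blast | spike) ≈ 0.6596

Under noisy-OR, P(spike | causes) = 1 − (1−0.01)·∏(1−qᵢ) over the active causes.
For the numerator, keep only nearby quarry blast=true terms: 0.074505 + 0.008238 = 0.082743
The normalizing constant is 0.01×0.82×0.95 + 0.8515×0.82×0.05 + 0.4357×0.18×0.95 + 0.915355×0.18×0.05 = 0.125445
Posterior = 0.082743 / 0.125445 ≈ 0.6596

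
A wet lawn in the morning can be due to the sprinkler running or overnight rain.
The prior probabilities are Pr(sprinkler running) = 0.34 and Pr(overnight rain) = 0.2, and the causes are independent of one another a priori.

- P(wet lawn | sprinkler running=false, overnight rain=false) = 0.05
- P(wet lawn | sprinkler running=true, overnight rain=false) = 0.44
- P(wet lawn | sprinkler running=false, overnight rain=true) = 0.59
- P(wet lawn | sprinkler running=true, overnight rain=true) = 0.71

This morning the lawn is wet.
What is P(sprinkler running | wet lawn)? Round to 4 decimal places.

For the numerator, keep only sprinkler running=true terms: 0.119680 + 0.048280 = 0.167960
Normalizer over all consistent configurations: 0.05·0.66·0.8 + 0.59·0.66·0.2 + 0.44·0.34·0.8 + 0.71·0.34·0.2 = 0.272240
Posterior = 0.167960 / 0.272240 ≈ 0.6170

P(sprinkler running | wet lawn) ≈ 0.6170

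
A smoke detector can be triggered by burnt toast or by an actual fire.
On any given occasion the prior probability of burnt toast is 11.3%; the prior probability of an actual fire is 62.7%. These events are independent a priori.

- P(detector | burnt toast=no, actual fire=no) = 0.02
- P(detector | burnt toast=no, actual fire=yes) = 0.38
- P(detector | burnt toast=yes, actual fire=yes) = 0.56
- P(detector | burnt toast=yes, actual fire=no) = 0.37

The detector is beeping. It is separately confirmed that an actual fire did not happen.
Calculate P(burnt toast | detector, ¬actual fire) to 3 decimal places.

P(burnt toast | detector, ¬actual fire) ≈ 0.702

For the numerator, keep only burnt toast=true terms: 0.37*0.113 = 0.041810
The normalizing constant is 0.02*0.887 + 0.37*0.113 = 0.059550
P(burnt toast | detector, ¬actual fire) = 0.041810/0.059550 ≈ 0.702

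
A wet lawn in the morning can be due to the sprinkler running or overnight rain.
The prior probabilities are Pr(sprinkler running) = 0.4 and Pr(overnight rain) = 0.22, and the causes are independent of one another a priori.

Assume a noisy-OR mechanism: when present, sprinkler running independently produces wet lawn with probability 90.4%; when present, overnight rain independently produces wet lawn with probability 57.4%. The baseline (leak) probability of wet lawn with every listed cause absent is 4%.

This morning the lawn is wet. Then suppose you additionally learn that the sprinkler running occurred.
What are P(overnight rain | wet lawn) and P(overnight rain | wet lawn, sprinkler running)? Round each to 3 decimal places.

Under noisy-OR, P(wet lawn | causes) = 1 − (1−0.04)·∏(1−qᵢ) over the active causes.
Weight on overnight rain=true, given the evidence: 0.078017 + 0.084545 = 0.162562
Normalizer over all consistent configurations: 0.04·0.6·0.78 + 0.59104·0.6·0.22 + 0.90784·0.4·0.78 + 0.96074·0.4·0.22 = 0.464528
P(overnight rain | wet lawn) = 0.162562/0.464528 ≈ 0.350

Now also conditioning on sprinkler running=true:
By total probability over both values of overnight rain:
  P(wet lawn | sprinkler running) = 0.90784×0.78 + 0.96074×0.22
        = 0.708115 + 0.211363 = 0.919478
The terms with overnight rain present sum to 0.211363, so
  P(overnight rain | wet lawn, sprinkler running) = 0.211363 / 0.919478 ≈ 0.230

P(overnight rain | wet lawn) ≈ 0.350; P(overnight rain | wet lawn, sprinkler running) ≈ 0.230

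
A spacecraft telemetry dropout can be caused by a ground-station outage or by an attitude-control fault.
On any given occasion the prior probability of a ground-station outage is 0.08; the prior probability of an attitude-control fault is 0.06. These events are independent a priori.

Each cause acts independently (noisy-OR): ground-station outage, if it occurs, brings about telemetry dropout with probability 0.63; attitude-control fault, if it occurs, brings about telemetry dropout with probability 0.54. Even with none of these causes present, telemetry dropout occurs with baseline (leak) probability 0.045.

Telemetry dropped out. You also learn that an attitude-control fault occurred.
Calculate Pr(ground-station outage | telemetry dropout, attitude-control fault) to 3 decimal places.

Pr(ground-station outage | telemetry dropout, attitude-control fault) ≈ 0.115

Under noisy-OR, P(telemetry dropout | causes) = 1 − (1−0.045)·∏(1−qᵢ) over the active causes.
Weight on ground-station outage=true, given the evidence: 0.837459×0.08 = 0.066997
Normalizer over all consistent configurations: 0.5607×0.92 + 0.837459×0.08 = 0.582841
Posterior = 0.066997 / 0.582841 ≈ 0.115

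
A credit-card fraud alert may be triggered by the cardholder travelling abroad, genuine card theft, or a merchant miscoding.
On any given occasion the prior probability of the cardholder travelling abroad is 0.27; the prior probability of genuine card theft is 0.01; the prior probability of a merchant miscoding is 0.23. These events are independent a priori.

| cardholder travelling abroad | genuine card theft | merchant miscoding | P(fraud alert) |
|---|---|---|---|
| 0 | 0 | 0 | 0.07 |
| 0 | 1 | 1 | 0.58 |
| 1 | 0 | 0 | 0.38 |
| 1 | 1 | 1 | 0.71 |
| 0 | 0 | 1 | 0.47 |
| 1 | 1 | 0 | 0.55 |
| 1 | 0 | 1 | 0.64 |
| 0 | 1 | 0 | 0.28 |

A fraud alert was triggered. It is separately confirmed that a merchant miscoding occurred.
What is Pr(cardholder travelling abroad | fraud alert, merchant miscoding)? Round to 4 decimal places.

Pr(cardholder travelling abroad | fraud alert, merchant miscoding) ≈ 0.3347

P(fraud alert | merchant miscoding) = 0.47×0.73×0.99 + 0.58×0.73×0.01 + 0.64×0.27×0.99 + 0.71×0.27×0.01 = 0.339669 + 0.004234 + 0.171072 + 0.001917 = 0.516892
Of this, 0.172989 comes from 0.171072 + 0.001917 (the cardholder travelling abroad=true cases).
So P(cardholder travelling abroad | fraud alert, merchant miscoding) = 0.172989/0.516892 ≈ 0.3347.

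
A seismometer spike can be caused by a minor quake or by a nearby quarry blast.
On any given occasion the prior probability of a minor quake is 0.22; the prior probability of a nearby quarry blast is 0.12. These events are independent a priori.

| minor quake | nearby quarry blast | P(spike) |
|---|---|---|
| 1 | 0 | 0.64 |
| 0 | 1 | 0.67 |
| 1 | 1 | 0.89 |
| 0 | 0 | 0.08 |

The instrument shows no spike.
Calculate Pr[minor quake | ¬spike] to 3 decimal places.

Sum P(¬spike|·) weighted by the priors over the 4 (minor quake, nearby quarry blast) configurations:
  P(¬spike) = 0.92×0.78×0.88 + 0.33×0.78×0.12 + 0.36×0.22×0.88 + 0.11×0.22×0.12
        = 0.631488 + 0.030888 + 0.069696 + 0.002904 = 0.734976
Keeping only the minor quake-present terms gives 0.072600, so
  P(minor quake | ¬spike) = 0.072600 / 0.734976 ≈ 0.099

Pr[minor quake | ¬spike] ≈ 0.099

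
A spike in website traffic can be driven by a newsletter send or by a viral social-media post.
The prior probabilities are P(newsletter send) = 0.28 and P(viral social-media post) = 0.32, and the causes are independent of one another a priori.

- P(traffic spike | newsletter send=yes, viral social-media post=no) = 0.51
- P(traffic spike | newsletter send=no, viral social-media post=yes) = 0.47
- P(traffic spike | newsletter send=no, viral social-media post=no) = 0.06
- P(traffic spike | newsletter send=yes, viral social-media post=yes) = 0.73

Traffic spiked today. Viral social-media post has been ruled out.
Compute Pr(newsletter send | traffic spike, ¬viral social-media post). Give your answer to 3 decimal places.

Pr(newsletter send | traffic spike, ¬viral social-media post) ≈ 0.768

By total probability over both values of newsletter send:
  P(traffic spike | ¬viral social-media post) = 0.06·0.72 + 0.51·0.28
        = 0.043200 + 0.142800 = 0.186000
The terms with newsletter send present sum to 0.142800, so
  P(newsletter send | traffic spike, ¬viral social-media post) = 0.142800 / 0.186000 ≈ 0.768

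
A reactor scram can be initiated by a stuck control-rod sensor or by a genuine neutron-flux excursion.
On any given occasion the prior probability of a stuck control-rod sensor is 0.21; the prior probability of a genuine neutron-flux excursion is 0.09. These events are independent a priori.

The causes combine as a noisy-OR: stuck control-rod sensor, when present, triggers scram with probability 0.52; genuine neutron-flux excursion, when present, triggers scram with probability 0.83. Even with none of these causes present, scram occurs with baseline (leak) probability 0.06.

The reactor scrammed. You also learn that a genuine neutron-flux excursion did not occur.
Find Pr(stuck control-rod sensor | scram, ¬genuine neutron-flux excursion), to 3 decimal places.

Pr(stuck control-rod sensor | scram, ¬genuine neutron-flux excursion) ≈ 0.709

Under noisy-OR, P(scram | causes) = 1 − (1−0.06)·∏(1−qᵢ) over the active causes.
By total probability over both values of stuck control-rod sensor:
  P(scram | ¬genuine neutron-flux excursion) = 0.06×0.79 + 0.5488×0.21
        = 0.047400 + 0.115248 = 0.162648
The terms with stuck control-rod sensor present sum to 0.115248, so
  P(stuck control-rod sensor | scram, ¬genuine neutron-flux excursion) = 0.115248 / 0.162648 ≈ 0.709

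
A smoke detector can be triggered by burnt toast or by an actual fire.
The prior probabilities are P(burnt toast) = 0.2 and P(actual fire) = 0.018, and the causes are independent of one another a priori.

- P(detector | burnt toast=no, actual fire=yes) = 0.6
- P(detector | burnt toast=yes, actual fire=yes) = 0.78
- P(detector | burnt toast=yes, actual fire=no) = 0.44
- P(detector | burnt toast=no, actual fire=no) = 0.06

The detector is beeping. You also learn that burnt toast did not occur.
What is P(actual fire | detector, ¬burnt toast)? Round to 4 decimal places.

P(actual fire | detector, ¬burnt toast) ≈ 0.1549

Sum P(detector|·) weighted by the priors over both values of actual fire:
  P(detector | ¬burnt toast) = 0.06×0.982 + 0.6×0.018
        = 0.058920 + 0.010800 = 0.069720
The terms with actual fire present sum to 0.010800, so
  P(actual fire | detector, ¬burnt toast) = 0.010800 / 0.069720 ≈ 0.1549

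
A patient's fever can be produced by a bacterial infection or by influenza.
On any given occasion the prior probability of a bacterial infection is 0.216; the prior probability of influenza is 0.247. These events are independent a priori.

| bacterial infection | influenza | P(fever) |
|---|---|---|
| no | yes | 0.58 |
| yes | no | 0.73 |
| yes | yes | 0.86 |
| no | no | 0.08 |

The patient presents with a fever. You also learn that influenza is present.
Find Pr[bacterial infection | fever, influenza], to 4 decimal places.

Pr[bacterial infection | fever, influenza] ≈ 0.2900

By total probability over both values of bacterial infection:
  P(fever | influenza) = 0.58*0.784 + 0.86*0.216
        = 0.454720 + 0.185760 = 0.640480
The terms with bacterial infection present sum to 0.185760, so
  P(bacterial infection | fever, influenza) = 0.185760 / 0.640480 ≈ 0.2900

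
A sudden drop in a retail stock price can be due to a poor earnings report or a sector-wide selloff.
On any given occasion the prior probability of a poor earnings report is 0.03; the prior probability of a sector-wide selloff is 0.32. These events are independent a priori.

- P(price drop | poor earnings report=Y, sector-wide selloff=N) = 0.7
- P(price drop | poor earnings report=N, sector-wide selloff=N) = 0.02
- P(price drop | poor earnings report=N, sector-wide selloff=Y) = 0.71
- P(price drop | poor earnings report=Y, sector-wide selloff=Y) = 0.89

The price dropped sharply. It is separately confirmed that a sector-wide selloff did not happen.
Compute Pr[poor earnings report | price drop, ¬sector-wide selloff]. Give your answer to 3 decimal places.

By total probability over both values of poor earnings report:
  P(price drop | ¬sector-wide selloff) = 0.02×0.97 + 0.7×0.03
        = 0.019400 + 0.021000 = 0.040400
Keeping only the poor earnings report-present terms gives 0.021000, so
  P(poor earnings report | price drop, ¬sector-wide selloff) = 0.021000 / 0.040400 ≈ 0.520

Pr[poor earnings report | price drop, ¬sector-wide selloff] ≈ 0.520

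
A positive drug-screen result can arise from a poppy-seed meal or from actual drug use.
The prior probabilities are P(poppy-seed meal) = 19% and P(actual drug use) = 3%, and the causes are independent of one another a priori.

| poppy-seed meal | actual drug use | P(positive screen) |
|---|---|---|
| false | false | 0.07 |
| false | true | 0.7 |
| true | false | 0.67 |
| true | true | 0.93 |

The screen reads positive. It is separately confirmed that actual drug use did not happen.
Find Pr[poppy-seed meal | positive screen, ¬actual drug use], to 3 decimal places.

Pr[poppy-seed meal | positive screen, ¬actual drug use] ≈ 0.692

Weight on poppy-seed meal=true, given the evidence: 0.67·0.19 = 0.127300
The normalizing constant is 0.07·0.81 + 0.67·0.19 = 0.184000
Posterior = 0.127300 / 0.184000 ≈ 0.692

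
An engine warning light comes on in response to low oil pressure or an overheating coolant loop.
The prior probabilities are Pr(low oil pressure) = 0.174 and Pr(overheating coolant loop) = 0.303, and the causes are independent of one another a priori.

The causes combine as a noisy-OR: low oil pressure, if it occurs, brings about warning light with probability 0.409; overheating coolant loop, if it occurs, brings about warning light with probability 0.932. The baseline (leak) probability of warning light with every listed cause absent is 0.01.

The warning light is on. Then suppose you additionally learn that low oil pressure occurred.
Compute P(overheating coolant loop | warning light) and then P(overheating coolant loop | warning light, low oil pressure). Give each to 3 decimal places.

P(overheating coolant loop | warning light) ≈ 0.835; P(overheating coolant loop | warning light, low oil pressure) ≈ 0.502

Under noisy-OR, P(warning light | causes) = 1 − (1−0.01)·∏(1−qᵢ) over the active causes.
P(warning light) = 0.01·0.826·0.697 + 0.93268·0.826·0.303 + 0.41491·0.174·0.697 + 0.960214·0.174·0.303 = 0.005757 + 0.233429 + 0.050319 + 0.050624 = 0.340129
Of this, 0.284053 comes from 0.233429 + 0.050624 (the overheating coolant loop=true cases).
P(overheating coolant loop | warning light) = 0.284053 / 0.340129 ≈ 0.835

Now also conditioning on low oil pressure=true:
P(warning light | low oil pressure) = 0.41491×0.697 + 0.960214×0.303 = 0.289192 + 0.290945 = 0.580137
The overheating coolant loop-present share is 0.960214×0.303 = 0.290945.
Hence the posterior is 0.290945/0.580137 ≈ 0.502.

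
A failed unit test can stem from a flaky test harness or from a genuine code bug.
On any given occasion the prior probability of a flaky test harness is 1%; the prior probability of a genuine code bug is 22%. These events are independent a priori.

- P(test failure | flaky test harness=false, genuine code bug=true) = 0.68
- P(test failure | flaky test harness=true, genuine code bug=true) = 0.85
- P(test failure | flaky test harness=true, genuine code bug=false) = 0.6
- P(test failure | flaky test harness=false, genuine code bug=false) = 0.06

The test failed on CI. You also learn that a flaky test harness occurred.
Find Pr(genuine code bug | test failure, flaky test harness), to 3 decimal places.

Pr(genuine code bug | test failure, flaky test harness) ≈ 0.285

By total probability over both values of genuine code bug:
  P(test failure | flaky test harness) = 0.6×0.78 + 0.85×0.22
        = 0.468000 + 0.187000 = 0.655000
Keeping only the genuine code bug-present terms gives 0.187000, so
  P(genuine code bug | test failure, flaky test harness) = 0.187000 / 0.655000 ≈ 0.285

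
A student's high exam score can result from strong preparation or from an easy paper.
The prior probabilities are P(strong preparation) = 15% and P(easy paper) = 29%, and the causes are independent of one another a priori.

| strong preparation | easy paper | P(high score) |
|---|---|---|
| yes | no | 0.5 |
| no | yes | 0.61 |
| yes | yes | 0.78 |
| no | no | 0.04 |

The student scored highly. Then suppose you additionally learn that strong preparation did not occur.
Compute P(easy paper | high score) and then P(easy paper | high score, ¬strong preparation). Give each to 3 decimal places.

P(easy paper | high score) ≈ 0.704; P(easy paper | high score, ¬strong preparation) ≈ 0.862

Numerator (weight on configurations with easy paper): 0.150365 + 0.033930 = 0.184295
Normalizer over all consistent configurations: 0.04*0.85*0.71 + 0.61*0.85*0.29 + 0.5*0.15*0.71 + 0.78*0.15*0.29 = 0.261685
Posterior = 0.184295 / 0.261685 ≈ 0.704

Now also conditioning on strong preparation≠true:
Sum P(high score|·) weighted by the priors over both values of easy paper:
  P(high score | ¬strong preparation) = 0.04×0.71 + 0.61×0.29
        = 0.028400 + 0.176900 = 0.205300
The terms with easy paper present sum to 0.176900, so
  P(easy paper | high score, ¬strong preparation) = 0.176900 / 0.205300 ≈ 0.862
Ruling out strong preparation raises the posterior on easy paper — the flip side of explaining away.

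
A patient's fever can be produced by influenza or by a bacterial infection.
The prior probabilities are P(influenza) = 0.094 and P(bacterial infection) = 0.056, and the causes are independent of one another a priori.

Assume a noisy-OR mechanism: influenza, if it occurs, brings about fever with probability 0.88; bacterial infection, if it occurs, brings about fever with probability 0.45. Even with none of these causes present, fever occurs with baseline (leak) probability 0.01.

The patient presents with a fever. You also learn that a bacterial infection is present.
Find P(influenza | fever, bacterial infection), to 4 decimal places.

Under noisy-OR, P(fever | causes) = 1 − (1−0.01)·∏(1−qᵢ) over the active causes.
By total probability over both values of influenza:
  P(fever | bacterial infection) = 0.4555·0.906 + 0.93466·0.094
        = 0.412683 + 0.087858 = 0.500541
Keeping only the influenza-present terms gives 0.087858, so
  P(influenza | fever, bacterial infection) = 0.087858 / 0.500541 ≈ 0.1755

P(influenza | fever, bacterial infection) ≈ 0.1755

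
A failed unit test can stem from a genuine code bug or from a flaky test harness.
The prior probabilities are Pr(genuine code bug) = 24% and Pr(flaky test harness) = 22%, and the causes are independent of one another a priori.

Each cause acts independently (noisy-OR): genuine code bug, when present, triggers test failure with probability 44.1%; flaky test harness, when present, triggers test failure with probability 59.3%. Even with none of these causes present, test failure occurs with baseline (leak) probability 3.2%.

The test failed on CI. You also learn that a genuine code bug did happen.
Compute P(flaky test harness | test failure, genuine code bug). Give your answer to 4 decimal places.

Under noisy-OR, P(test failure | causes) = 1 − (1−0.032)·∏(1−qᵢ) over the active causes.
Numerator (weight on configurations with flaky test harness): 0.779767·0.22 = 0.171549
Normalizer over all consistent configurations: 0.458888·0.78 + 0.779767·0.22 = 0.529482
P(flaky test harness | test failure, genuine code bug) = 0.171549/0.529482 ≈ 0.3240

P(flaky test harness | test failure, genuine code bug) ≈ 0.3240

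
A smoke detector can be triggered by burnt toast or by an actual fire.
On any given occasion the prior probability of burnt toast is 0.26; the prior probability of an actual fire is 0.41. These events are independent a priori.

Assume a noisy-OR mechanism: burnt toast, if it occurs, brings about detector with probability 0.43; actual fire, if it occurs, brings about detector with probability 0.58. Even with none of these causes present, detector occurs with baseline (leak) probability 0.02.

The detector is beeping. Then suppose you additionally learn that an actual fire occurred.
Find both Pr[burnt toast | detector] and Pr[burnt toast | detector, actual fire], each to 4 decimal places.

Under noisy-OR, P(detector | causes) = 1 − (1−0.02)·∏(1−qᵢ) over the active causes.
P(detector) = 0.02·0.74·0.59 + 0.5884·0.74·0.41 + 0.4414·0.26·0.59 + 0.765388·0.26·0.41 = 0.008732 + 0.178521 + 0.067711 + 0.081590 = 0.336554
Of this, 0.149301 comes from 0.067711 + 0.081590 (the burnt toast=true cases).
P(burnt toast | detector) = 0.149301 / 0.336554 ≈ 0.4436

Now also conditioning on actual fire=true:
For the numerator, keep only burnt toast=true terms: 0.765388·0.26 = 0.199001
The normalizing constant is 0.5884·0.74 + 0.765388·0.26 = 0.634417
P(burnt toast | detector, actual fire) = 0.199001/0.634417 ≈ 0.3137
This is intercausal reasoning (explaining away): once actual fire accounts for the detector, burnt toast becomes less likely.

Pr[burnt toast | detector] ≈ 0.4436; Pr[burnt toast | detector, actual fire] ≈ 0.3137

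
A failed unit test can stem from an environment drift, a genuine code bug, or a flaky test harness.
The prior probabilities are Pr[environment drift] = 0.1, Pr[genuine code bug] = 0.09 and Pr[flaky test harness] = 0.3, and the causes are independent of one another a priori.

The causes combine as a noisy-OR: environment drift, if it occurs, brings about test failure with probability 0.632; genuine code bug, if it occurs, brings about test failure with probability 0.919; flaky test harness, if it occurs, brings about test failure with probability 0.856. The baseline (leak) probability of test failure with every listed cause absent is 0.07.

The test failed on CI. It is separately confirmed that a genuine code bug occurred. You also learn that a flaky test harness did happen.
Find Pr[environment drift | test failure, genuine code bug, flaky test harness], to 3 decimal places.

Under noisy-OR, P(test failure | causes) = 1 − (1−0.07)·∏(1−qᵢ) over the active causes.
Weight on environment drift=true, given the evidence: 0.996008×0.1 = 0.099601
The normalizing constant is 0.989152×0.9 + 0.996008×0.1 = 0.989838
Posterior = 0.099601 / 0.989838 ≈ 0.101

Pr[environment drift | test failure, genuine code bug, flaky test harness] ≈ 0.101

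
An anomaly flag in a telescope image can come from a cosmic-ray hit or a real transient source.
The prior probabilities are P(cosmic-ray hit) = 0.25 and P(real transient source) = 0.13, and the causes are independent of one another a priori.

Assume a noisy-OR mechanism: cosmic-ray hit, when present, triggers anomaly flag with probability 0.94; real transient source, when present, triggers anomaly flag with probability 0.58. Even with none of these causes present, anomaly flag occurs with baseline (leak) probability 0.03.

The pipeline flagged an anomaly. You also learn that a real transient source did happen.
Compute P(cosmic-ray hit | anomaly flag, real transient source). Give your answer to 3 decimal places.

Under noisy-OR, P(anomaly flag | causes) = 1 − (1−0.03)·∏(1−qᵢ) over the active causes.
By total probability over both values of cosmic-ray hit:
  P(anomaly flag | real transient source) = 0.5926*0.75 + 0.975556*0.25
        = 0.444450 + 0.243889 = 0.688339
The terms with cosmic-ray hit present sum to 0.243889, so
  P(cosmic-ray hit | anomaly flag, real transient source) = 0.243889 / 0.688339 ≈ 0.354

P(cosmic-ray hit | anomaly flag, real transient source) ≈ 0.354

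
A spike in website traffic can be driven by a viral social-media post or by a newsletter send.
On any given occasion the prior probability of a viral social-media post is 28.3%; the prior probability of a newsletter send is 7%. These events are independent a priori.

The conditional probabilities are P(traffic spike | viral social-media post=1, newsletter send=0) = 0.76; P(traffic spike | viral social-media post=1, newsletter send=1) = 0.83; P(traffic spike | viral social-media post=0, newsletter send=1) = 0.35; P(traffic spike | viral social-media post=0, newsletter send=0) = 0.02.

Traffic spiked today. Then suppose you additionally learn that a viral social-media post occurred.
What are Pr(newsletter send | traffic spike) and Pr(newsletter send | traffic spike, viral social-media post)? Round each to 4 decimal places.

P(traffic spike) = 0.02×0.717×0.93 + 0.35×0.717×0.07 + 0.76×0.283×0.93 + 0.83×0.283×0.07 = 0.013336 + 0.017566 + 0.200024 + 0.016442 = 0.247368
The newsletter send-present share is 0.017566 + 0.016442 = 0.034008.
Hence the posterior is 0.034008/0.247368 ≈ 0.1375.

Now also conditioning on viral social-media post=true:
P(traffic spike | viral social-media post) = 0.76·0.93 + 0.83·0.07 = 0.706800 + 0.058100 = 0.764900
The newsletter send-present share is 0.83·0.07 = 0.058100.
So P(newsletter send | traffic spike, viral social-media post) = 0.058100/0.764900 ≈ 0.0760.

Pr(newsletter send | traffic spike) ≈ 0.1375; Pr(newsletter send | traffic spike, viral social-media post) ≈ 0.0760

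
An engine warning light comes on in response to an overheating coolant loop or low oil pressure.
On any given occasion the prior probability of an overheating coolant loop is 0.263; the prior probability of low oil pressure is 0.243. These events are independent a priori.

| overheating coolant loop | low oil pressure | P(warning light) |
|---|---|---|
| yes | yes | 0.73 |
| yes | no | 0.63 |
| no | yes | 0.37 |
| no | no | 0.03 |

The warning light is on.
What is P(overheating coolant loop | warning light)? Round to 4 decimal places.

P(overheating coolant loop | warning light) ≈ 0.6746

Weight on overheating coolant loop=true, given the evidence: 0.125427 + 0.046654 = 0.172081
Normalizer over all consistent configurations: 0.03·0.737·0.757 + 0.37·0.737·0.243 + 0.63·0.263·0.757 + 0.73·0.263·0.243 = 0.255082
Posterior = 0.172081 / 0.255082 ≈ 0.6746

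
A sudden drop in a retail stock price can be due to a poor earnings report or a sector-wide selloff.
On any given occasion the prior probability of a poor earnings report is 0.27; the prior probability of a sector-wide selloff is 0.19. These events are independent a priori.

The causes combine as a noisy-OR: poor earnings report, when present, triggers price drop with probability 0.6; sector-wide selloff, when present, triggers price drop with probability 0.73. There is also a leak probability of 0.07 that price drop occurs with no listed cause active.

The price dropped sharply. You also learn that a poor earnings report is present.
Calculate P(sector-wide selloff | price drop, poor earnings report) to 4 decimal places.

Under noisy-OR, P(price drop | causes) = 1 − (1−0.07)·∏(1−qᵢ) over the active causes.
Enumerate both values of sector-wide selloff and weight by the priors:
  P(price drop | poor earnings report) = 0.628·0.81 + 0.89956·0.19
        = 0.508680 + 0.170916 = 0.679596
Keeping only the sector-wide selloff-present terms gives 0.170916, so
  P(sector-wide selloff | price drop, poor earnings report) = 0.170916 / 0.679596 ≈ 0.2515

P(sector-wide selloff | price drop, poor earnings report) ≈ 0.2515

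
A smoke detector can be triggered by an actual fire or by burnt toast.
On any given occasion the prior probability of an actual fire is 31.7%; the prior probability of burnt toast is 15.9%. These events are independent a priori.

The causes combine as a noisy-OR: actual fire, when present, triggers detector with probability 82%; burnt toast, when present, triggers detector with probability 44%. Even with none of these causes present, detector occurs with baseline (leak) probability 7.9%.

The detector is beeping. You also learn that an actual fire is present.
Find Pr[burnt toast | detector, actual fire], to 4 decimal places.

Pr[burnt toast | detector, actual fire] ≈ 0.1705

Under noisy-OR, P(detector | causes) = 1 − (1−0.079)·∏(1−qᵢ) over the active causes.
Weight on burnt toast=true, given the evidence: 0.907163·0.159 = 0.144239
The normalizing constant is 0.83422·0.841 + 0.907163·0.159 = 0.845818
P(burnt toast | detector, actual fire) = 0.144239/0.845818 ≈ 0.1705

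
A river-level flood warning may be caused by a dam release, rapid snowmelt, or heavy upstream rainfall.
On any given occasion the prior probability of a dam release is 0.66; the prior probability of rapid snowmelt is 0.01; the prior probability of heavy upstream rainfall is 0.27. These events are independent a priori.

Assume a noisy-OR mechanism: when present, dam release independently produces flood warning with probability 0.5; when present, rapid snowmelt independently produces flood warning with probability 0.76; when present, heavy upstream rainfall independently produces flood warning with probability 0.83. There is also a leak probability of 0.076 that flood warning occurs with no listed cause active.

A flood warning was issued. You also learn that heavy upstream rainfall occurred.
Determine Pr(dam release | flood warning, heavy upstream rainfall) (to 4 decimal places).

Under noisy-OR, P(flood warning | causes) = 1 − (1−0.076)·∏(1−qᵢ) over the active causes.
Weight on dam release=true, given the evidence: 0.602082 + 0.006476 = 0.608558
Normalizer over all consistent configurations: 0.84292*0.34*0.99 + 0.962301*0.34*0.01 + 0.92146*0.66*0.99 + 0.98115*0.66*0.01 = 0.895557
P(dam release | flood warning, heavy upstream rainfall) = 0.608558/0.895557 ≈ 0.6795

Pr(dam release | flood warning, heavy upstream rainfall) ≈ 0.6795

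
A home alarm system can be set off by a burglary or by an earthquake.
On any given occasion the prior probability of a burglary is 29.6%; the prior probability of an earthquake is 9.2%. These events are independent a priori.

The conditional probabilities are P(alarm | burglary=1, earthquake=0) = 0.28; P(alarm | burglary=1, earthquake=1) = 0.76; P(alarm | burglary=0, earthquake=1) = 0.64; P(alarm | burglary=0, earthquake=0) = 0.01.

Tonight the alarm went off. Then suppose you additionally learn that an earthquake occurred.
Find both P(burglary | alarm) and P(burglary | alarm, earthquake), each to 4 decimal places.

P(burglary | alarm) ≈ 0.6673; P(burglary | alarm, earthquake) ≈ 0.3330

For the numerator, keep only burglary=true terms: 0.075255 + 0.020696 = 0.095951
Normalizer over all consistent configurations: 0.01·0.704·0.908 + 0.64·0.704·0.092 + 0.28·0.296·0.908 + 0.76·0.296·0.092 = 0.143795
P(burglary | alarm) = 0.095951/0.143795 ≈ 0.6673

Now also conditioning on earthquake=true:
Numerator (weight on configurations with burglary): 0.76*0.296 = 0.224960
Denominator P(alarm | earthquake): 0.64*0.704 + 0.76*0.296 = 0.675520
P(burglary | alarm, earthquake) = 0.224960/0.675520 ≈ 0.3330
The drop from 0.6673 to 0.3330 is the explaining-away (discounting) effect.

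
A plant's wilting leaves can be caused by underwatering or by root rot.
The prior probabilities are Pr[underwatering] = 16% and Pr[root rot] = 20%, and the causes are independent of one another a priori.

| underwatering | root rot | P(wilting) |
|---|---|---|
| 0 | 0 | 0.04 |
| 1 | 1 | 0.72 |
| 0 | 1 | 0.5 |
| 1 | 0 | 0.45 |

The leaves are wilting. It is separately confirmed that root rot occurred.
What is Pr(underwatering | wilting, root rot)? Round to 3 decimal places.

Pr(underwatering | wilting, root rot) ≈ 0.215

Sum P(wilting|·) weighted by the priors over both values of underwatering:
  P(wilting | root rot) = 0.5×0.84 + 0.72×0.16
        = 0.420000 + 0.115200 = 0.535200
Configurations with underwatering contribute 0.115200, so
  P(underwatering | wilting, root rot) = 0.115200 / 0.535200 ≈ 0.215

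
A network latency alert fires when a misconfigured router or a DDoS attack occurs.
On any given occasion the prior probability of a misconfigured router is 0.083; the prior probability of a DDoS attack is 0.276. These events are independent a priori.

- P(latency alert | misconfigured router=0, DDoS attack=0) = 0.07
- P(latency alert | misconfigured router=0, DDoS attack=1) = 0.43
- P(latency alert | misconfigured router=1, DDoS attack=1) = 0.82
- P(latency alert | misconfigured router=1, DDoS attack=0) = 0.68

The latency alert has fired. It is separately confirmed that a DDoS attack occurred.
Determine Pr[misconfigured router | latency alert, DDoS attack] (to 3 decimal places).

Pr[misconfigured router | latency alert, DDoS attack] ≈ 0.147

P(latency alert | DDoS attack) = 0.43×0.917 + 0.82×0.083 = 0.394310 + 0.068060 = 0.462370
Of this, 0.068060 comes from 0.82×0.083 (the misconfigured router=true cases).
Hence the posterior is 0.068060/0.462370 ≈ 0.147.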